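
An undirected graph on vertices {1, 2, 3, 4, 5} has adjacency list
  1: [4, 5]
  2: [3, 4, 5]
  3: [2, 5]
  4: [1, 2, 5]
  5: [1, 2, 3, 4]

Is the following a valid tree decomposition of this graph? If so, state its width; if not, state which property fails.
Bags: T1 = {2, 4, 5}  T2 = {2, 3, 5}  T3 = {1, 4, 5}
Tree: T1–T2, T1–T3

Yes; width 2.

Checking the three conditions: (i) the bags cover all of {1, 2, 3, 4, 5}; (ii) for each edge, some bag contains both endpoints; (iii) the bags containing any fixed vertex form a subtree. All hold, so the decomposition is valid with width 3 − 1 = 2.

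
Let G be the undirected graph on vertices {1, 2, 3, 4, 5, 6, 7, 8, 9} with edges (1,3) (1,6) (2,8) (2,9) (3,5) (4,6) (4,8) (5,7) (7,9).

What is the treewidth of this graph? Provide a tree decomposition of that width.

Every bag has size at most 3, so the width is 3 − 1 = 2 and tw(G) ≤ 2. Since 7–5–3–1–6–4–8–2–9–7 is a cycle in G, G is not acyclic. Forests are exactly the graphs of treewidth ≤ 1, so tw(G) ≥ 2. Combining the bounds, tw(G) = 2.

Treewidth 2.
One such decomposition:
Bags: B1 = {3, 5, 7}  B2 = {1, 3, 7}  B3 = {1, 6, 7}  B4 = {4, 6, 7}  B5 = {4, 7, 8}  B6 = {2, 7, 8}  B7 = {2, 7, 9}
Tree: B1–B2, B2–B3, B3–B4, B4–B5, B5–B6, B6–B7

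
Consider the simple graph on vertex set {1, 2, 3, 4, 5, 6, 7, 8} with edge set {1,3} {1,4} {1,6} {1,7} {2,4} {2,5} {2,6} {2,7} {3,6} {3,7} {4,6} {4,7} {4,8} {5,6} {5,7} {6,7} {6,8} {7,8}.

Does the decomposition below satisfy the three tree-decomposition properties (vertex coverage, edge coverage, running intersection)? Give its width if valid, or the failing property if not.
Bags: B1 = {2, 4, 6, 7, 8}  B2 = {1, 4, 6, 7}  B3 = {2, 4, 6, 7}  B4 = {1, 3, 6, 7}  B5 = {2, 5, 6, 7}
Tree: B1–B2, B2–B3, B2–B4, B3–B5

A tree decomposition must satisfy three properties: every vertex lies in some bag; for every edge, both endpoints lie together in some bag; and for every vertex, the bags containing it form a connected subtree. Here bags containing vertex 2 are not connected in the tree, so the decomposition is invalid.

No — bags containing vertex 2 are not connected in the tree.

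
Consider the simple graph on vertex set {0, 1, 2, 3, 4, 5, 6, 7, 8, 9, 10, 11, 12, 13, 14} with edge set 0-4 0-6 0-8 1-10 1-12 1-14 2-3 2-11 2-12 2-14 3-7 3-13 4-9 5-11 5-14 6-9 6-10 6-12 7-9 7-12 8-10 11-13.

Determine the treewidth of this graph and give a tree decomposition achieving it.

Treewidth 3.
One such decomposition:
Bags: B1 = {0, 4, 8, 9}  B2 = {0, 6, 8, 9}  B3 = {6, 8, 9, 10}  B4 = {6, 7, 9, 10}  B5 = {6, 7, 10, 12}  B6 = {1, 7, 10, 12}  B7 = {1, 3, 7, 12}  B8 = {1, 2, 3, 12}  B9 = {1, 2, 3, 14}  B10 = {2, 3, 13, 14}  B11 = {2, 11, 13, 14}  B12 = {5, 11, 13, 14}
Tree: B1–B2, B2–B3, B3–B4, B4–B5, B5–B6, B6–B7, B7–B8, B8–B9, B9–B10, B10–B11, B11–B12

The largest bag has 4 vertices, giving width 3; this decomposition certifies tw(G) ≤ 3. For the lower bound: the 4 vertex sets {0,4,8}, {9}, {6}, {1,7,10,12} are disjoint, each induces a connected subgraph, and every pair is joined by at least one edge of G. Contracting each set to a single vertex therefore yields K_{4} as a minor, and since treewidth is minor-monotone, tw(G) ≥ tw(K_{4}) = 3. The upper and lower bounds meet at 3, so that is the treewidth.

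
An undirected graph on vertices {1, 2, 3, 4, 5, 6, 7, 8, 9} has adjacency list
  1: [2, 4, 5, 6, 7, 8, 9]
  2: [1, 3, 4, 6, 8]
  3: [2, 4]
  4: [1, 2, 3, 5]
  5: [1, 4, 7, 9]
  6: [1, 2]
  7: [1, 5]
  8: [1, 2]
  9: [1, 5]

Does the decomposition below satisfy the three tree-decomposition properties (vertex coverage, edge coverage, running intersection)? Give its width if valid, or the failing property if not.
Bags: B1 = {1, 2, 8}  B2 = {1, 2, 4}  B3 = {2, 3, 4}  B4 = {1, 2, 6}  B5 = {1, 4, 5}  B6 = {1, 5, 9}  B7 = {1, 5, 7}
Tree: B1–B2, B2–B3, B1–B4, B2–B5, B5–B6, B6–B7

Yes; width 2.

Every vertex of G appears in some bag (union = {1, 2, 3, 4, 5, 6, 7, 8, 9}); every edge is covered by a bag; and for each vertex v the set of bags containing v is connected in the bag tree. The decomposition is therefore valid. The largest bag has 3 vertices, so the width is 2.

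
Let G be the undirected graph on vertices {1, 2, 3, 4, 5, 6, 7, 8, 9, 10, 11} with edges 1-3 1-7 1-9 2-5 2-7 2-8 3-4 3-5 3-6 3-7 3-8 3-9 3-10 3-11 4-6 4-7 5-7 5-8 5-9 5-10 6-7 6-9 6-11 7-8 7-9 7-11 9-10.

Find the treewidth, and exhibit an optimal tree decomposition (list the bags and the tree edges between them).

Every bag has size at most 4, so the width is 4 − 1 = 3 and tw(G) ≤ 3. For the lower bound, the 4 vertices {2, 5, 7, 8} are pairwise adjacent, and any tree decomposition puts a clique entirely inside one bag — forcing width ≥ 3. Therefore the treewidth is 3.

Treewidth 3.
One optimal decomposition is:
Bags: B1 = {3, 5, 7, 8}  B2 = {3, 5, 7, 9}  B3 = {3, 6, 7, 9}  B4 = {2, 5, 7, 8}  B5 = {3, 6, 7, 11}  B6 = {1, 3, 7, 9}  B7 = {3, 4, 6, 7}  B8 = {3, 5, 9, 10}
Tree: B1–B2, B2–B3, B1–B4, B3–B5, B3–B6, B5–B7, B2–B8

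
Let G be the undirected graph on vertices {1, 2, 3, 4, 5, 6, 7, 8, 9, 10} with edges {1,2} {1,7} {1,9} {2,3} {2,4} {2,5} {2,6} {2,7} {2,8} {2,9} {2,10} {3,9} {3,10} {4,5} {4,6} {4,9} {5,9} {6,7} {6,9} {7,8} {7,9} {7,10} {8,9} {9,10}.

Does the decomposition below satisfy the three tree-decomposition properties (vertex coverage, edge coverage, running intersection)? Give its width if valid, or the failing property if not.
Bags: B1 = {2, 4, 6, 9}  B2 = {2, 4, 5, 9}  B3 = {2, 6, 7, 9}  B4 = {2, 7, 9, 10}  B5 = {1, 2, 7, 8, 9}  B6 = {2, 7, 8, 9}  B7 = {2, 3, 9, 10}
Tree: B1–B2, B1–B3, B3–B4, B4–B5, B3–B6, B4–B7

No — bags containing vertex 8 are not connected in the tree.

A tree decomposition must satisfy three properties: every vertex lies in some bag; for every edge, both endpoints lie together in some bag; and for every vertex, the bags containing it form a connected subtree. Here bags containing vertex 8 are not connected in the tree, so the decomposition is invalid.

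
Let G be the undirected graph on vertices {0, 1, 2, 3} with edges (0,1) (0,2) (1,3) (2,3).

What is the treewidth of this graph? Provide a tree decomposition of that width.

The largest bag has 3 vertices, giving width 2; this decomposition certifies tw(G) ≤ 2. The edges 1–0–2–3–1 form a cycle, so G is not a tree and its treewidth is at least 2. The upper and lower bounds meet at 2, so that is the treewidth.

Treewidth 2.
One optimal decomposition is:
Bags: B1 = {0, 1, 2}  B2 = {1, 2, 3}
Tree: B1–B2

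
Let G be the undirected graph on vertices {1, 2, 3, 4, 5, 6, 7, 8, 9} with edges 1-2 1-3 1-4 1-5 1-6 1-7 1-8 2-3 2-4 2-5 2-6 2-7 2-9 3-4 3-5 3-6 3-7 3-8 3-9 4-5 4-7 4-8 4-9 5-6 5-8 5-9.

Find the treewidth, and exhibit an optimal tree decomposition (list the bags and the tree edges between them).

Every bag has size at most 5, so the width is 5 − 1 = 4 and tw(G) ≤ 4. On the other hand G contains the 5-clique {1, 3, 4, 5, 8}. A clique must lie in a single bag of any decomposition, so no decomposition can have width below 4. The upper and lower bounds meet at 4, so that is the treewidth.

Treewidth 4.
One such decomposition:
Bags: B1 = {1, 2, 3, 4, 7}  B2 = {1, 2, 3, 4, 5}  B3 = {2, 3, 4, 5, 9}  B4 = {1, 3, 4, 5, 8}  B5 = {1, 2, 3, 5, 6}
Tree: B1–B2, B2–B3, B2–B4, B2–B5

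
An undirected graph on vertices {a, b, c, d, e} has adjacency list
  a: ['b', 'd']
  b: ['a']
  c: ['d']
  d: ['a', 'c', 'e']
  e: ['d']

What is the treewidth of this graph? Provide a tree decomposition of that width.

Treewidth 1.
Bags: B1 = {a, d}  B2 = {d, e}  B3 = {c, d}  B4 = {a, b}
Tree: B1–B2, B1–B3, B1–B4

Each bag holds 2 vertices, so the decomposition has width 1, which upper-bounds the treewidth. Any graph with an edge has treewidth ≥ 1, and G has the edge a–d. Therefore the treewidth is 1.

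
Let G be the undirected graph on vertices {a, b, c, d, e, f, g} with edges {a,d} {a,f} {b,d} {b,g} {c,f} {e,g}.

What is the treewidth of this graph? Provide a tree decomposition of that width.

Each bag holds 2 vertices, so the decomposition has width 1, which upper-bounds the treewidth. Any graph with an edge has treewidth ≥ 1, and G has the edge c–f. Combining the bounds, tw(G) = 1.

Treewidth 1.
One optimal decomposition is:
Bags: B1 = {c, f}  B2 = {a, f}  B3 = {a, d}  B4 = {b, d}  B5 = {b, g}  B6 = {e, g}
Tree: B1–B2, B2–B3, B3–B4, B4–B5, B5–B6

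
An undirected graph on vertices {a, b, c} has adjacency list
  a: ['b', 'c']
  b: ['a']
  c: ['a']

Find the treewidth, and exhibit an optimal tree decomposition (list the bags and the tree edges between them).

Each bag holds 2 vertices, so the decomposition has width 1, which upper-bounds the treewidth. G has an edge, so its treewidth is at least 1. Hence tw(G) = 1 exactly.

Treewidth 1.
Bags: B1 = {a, b}  B2 = {a, c}
Tree: B1–B2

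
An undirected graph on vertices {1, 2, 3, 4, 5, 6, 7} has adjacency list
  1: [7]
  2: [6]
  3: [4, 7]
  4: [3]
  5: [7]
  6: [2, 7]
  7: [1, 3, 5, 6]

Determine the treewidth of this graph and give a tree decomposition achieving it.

Every bag has size at most 2, so the width is 2 − 1 = 1 and tw(G) ≤ 1. Since G has at least one edge (e.g. 1–7), it is not an edgeless graph, so tw(G) ≥ 1. The upper and lower bounds meet at 1, so that is the treewidth.

Treewidth 1.
One such decomposition:
Bags: B1 = {1, 7}  B2 = {3, 7}  B3 = {3, 4}  B4 = {6, 7}  B5 = {5, 7}  B6 = {2, 6}
Tree: B1–B2, B2–B3, B1–B4, B1–B5, B4–B6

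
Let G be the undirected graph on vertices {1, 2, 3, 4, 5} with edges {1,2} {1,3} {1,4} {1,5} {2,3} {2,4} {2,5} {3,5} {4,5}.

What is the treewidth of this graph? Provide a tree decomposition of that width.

Treewidth 3.
One optimal decomposition is:
Bags: B1 = {1, 2, 3, 5}  B2 = {1, 2, 4, 5}
Tree: B1–B2

Every bag has size at most 4, so the width is 4 − 1 = 3 and tw(G) ≤ 3. On the other hand G contains the 4-clique {1, 2, 3, 5}. A clique must lie in a single bag of any decomposition, so no decomposition can have width below 3. The upper and lower bounds meet at 3, so that is the treewidth.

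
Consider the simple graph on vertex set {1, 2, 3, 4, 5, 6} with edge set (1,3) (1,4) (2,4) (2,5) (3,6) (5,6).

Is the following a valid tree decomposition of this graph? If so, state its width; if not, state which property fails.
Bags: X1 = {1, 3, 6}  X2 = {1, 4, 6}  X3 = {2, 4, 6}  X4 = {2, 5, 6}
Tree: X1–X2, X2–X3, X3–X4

Vertex coverage: the bags together contain {1, 2, 3, 4, 5, 6}, the full vertex set. Edge coverage: each edge of G has both endpoints in at least one bag. Running intersection: for every vertex, the bags containing it form a connected subtree. All three properties hold, so this is a valid tree decomposition of width max|bag| − 1 = 2, and hence tw(G) ≤ 2.

Yes; width 2.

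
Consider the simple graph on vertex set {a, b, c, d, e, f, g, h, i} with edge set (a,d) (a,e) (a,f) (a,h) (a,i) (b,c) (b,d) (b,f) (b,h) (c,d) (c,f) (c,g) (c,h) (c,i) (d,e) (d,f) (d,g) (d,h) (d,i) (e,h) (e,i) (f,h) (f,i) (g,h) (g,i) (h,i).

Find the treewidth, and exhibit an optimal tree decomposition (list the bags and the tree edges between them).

Treewidth 4.
One such decomposition:
Bags: B1 = {b, c, d, f, h}  B2 = {c, d, f, h, i}  B3 = {a, d, f, h, i}  B4 = {c, d, g, h, i}  B5 = {a, d, e, h, i}
Tree: B1–B2, B2–B3, B2–B4, B3–B5

Each bag holds 5 vertices, so the decomposition has width 4, which upper-bounds the treewidth. On the other hand G contains the 5-clique {b, c, d, f, h}. A clique must lie in a single bag of any decomposition, so no decomposition can have width below 4. Combining the bounds, tw(G) = 4.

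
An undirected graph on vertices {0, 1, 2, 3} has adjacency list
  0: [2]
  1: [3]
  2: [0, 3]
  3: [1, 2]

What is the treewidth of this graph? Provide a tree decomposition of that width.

Treewidth 1.
One optimal decomposition is:
Bags: B1 = {0, 2}  B2 = {2, 3}  B3 = {1, 3}
Tree: B1–B2, B2–B3

The largest bag has 2 vertices, giving width 1; this decomposition certifies tw(G) ≤ 1. Since G has at least one edge (e.g. 0–2), it is not an edgeless graph, so tw(G) ≥ 1. Therefore the treewidth is 1.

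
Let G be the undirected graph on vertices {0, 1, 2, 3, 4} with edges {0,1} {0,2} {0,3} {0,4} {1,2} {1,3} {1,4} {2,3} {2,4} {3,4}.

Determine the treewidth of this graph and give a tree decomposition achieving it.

Treewidth 4.
One such decomposition:
Bags: B1 = {0, 1, 2, 3, 4}
Tree: (single bag)

A single bag containing all 5 vertices is trivially a valid decomposition of width 4. On the other hand G contains the 5-clique {0, 1, 2, 3, 4}. A clique must lie in a single bag of any decomposition, so no decomposition can have width below 4. Therefore the treewidth is 4.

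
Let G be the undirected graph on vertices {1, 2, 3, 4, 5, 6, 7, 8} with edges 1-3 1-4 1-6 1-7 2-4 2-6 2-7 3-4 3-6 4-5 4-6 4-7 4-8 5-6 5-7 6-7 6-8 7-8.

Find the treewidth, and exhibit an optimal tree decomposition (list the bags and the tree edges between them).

Every bag has size at most 4, so the width is 4 − 1 = 3 and tw(G) ≤ 3. For the lower bound, the 4 vertices {1, 3, 4, 6} are pairwise adjacent, and any tree decomposition puts a clique entirely inside one bag — forcing width ≥ 3. Combining the bounds, tw(G) = 3.

Treewidth 3.
One such decomposition:
Bags: B1 = {1, 3, 4, 6}  B2 = {1, 4, 6, 7}  B3 = {4, 5, 6, 7}  B4 = {4, 6, 7, 8}  B5 = {2, 4, 6, 7}
Tree: B1–B2, B2–B3, B3–B4, B2–B5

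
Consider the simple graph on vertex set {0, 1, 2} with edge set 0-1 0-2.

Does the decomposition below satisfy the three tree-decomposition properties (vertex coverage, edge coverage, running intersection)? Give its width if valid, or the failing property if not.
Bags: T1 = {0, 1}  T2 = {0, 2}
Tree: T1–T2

Yes; width 1.

Every vertex of G appears in some bag (union = {0, 1, 2}); every edge is covered by a bag; and for each vertex v the set of bags containing v is connected in the bag tree. The decomposition is therefore valid. The largest bag has 2 vertices, so the width is 1.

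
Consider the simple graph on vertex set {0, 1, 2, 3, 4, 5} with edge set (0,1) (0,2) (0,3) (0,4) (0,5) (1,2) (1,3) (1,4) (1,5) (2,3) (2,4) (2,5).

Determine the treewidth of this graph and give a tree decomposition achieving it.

Treewidth 3.
One such decomposition:
Bags: B1 = {0, 1, 2, 3}  B2 = {0, 1, 2, 5}  B3 = {0, 1, 2, 4}
Tree: B1–B2, B1–B3

The largest bag has 4 vertices, giving width 3; this decomposition certifies tw(G) ≤ 3. Conversely, {0, 1, 2, 3} is a clique of size 4, and the vertices of any clique must share a bag in every tree decomposition; so some bag has ≥ 4 vertices and tw(G) ≥ 3. The upper and lower bounds meet at 3, so that is the treewidth.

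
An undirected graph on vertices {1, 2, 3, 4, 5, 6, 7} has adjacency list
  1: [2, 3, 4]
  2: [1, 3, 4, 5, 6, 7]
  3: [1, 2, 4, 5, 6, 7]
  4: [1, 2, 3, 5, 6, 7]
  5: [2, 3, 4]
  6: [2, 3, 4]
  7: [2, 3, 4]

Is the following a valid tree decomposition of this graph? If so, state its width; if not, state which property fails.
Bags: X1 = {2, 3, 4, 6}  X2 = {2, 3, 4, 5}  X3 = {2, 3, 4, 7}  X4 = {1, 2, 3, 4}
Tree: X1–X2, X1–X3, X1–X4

Checking the three conditions: (i) the bags cover all of {1, 2, 3, 4, 5, 6, 7}; (ii) for each edge, some bag contains both endpoints; (iii) the bags containing any fixed vertex form a subtree. All hold, so the decomposition is valid with width 4 − 1 = 3.

Yes; width 3.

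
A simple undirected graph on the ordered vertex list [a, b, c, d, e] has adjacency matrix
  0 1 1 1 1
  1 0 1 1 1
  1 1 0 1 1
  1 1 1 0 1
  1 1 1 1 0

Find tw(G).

4

A width-4 tree decomposition is:
Bags: B1 = {a, b, c, d, e}
Tree: (single bag)
A single bag containing all 5 vertices is trivially a valid decomposition of width 4. For the lower bound, the 5 vertices {a, b, c, d, e} are pairwise adjacent, and any tree decomposition puts a clique entirely inside one bag — forcing width ≥ 4. Combining the bounds, tw(G) = 4.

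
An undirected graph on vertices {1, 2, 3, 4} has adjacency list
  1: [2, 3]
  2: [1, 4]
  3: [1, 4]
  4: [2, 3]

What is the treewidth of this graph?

2

A width-2 tree decomposition is:
Bags: B1 = {2, 3, 4}  B2 = {1, 2, 3}
Tree: B1–B2
Every bag has size at most 3, so the width is 3 − 1 = 2 and tw(G) ≤ 2. Since 3–4–2–1–3 is a cycle in G, G is not acyclic. Forests are exactly the graphs of treewidth ≤ 1, so tw(G) ≥ 2. The upper and lower bounds meet at 2, so that is the treewidth.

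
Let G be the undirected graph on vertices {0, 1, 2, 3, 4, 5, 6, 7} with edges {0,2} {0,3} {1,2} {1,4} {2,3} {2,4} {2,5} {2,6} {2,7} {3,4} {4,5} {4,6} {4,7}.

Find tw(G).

A width-2 tree decomposition is:
Bags: B1 = {2, 4, 5}  B2 = {2, 4, 6}  B3 = {2, 4, 7}  B4 = {2, 3, 4}  B5 = {0, 2, 3}  B6 = {1, 2, 4}
Tree: B1–B2, B2–B3, B3–B4, B4–B5, B3–B6
Each bag holds 3 vertices, so the decomposition has width 2, which upper-bounds the treewidth. On the other hand G contains the 3-clique {0, 2, 3}. A clique must lie in a single bag of any decomposition, so no decomposition can have width below 2. Hence tw(G) = 2 exactly.

2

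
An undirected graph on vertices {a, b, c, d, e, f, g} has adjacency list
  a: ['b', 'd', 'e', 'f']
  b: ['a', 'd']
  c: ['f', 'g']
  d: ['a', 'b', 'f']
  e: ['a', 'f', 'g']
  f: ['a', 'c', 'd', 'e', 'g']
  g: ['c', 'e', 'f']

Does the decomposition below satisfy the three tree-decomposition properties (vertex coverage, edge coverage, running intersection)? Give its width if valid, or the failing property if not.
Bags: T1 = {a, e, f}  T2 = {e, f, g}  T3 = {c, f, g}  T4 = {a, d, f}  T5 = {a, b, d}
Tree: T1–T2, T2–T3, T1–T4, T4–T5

Yes; width 2.

Every vertex of G appears in some bag (union = {a, b, c, d, e, f, g}); every edge is covered by a bag; and for each vertex v the set of bags containing v is connected in the bag tree. The decomposition is therefore valid. The largest bag has 3 vertices, so the width is 2.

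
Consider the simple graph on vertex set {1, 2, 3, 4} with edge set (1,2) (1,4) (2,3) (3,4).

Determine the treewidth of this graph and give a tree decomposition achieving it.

The largest bag has 3 vertices, giving width 2; this decomposition certifies tw(G) ≤ 2. For the lower bound, G contains the cycle 4–3–2–1–4, so G is not a forest; only forests have treewidth ≤ 1, hence tw(G) ≥ 2. Hence tw(G) = 2 exactly.

Treewidth 2.
One such decomposition:
Bags: B1 = {2, 3, 4}  B2 = {1, 2, 4}
Tree: B1–B2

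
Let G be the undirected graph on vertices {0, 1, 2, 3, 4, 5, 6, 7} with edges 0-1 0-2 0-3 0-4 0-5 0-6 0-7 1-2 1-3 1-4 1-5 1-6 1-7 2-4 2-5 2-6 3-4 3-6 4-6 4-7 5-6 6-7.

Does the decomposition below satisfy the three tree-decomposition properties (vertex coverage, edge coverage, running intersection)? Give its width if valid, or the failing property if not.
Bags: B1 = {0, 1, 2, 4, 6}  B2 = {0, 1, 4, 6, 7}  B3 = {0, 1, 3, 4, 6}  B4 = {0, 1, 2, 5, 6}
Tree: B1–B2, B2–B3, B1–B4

Every vertex of G appears in some bag (union = {0, 1, 2, 3, 4, 5, 6, 7}); every edge is covered by a bag; and for each vertex v the set of bags containing v is connected in the bag tree. The decomposition is therefore valid. The largest bag has 5 vertices, so the width is 4.

Yes; width 4.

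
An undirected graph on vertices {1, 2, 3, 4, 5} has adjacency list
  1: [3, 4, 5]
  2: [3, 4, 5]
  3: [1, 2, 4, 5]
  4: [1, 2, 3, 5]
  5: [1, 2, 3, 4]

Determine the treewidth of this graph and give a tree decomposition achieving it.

Treewidth 3.
Bags: B1 = {2, 3, 4, 5}  B2 = {1, 3, 4, 5}
Tree: B1–B2

Every bag has size at most 4, so the width is 4 − 1 = 3 and tw(G) ≤ 3. For the lower bound, the 4 vertices {1, 3, 4, 5} are pairwise adjacent, and any tree decomposition puts a clique entirely inside one bag — forcing width ≥ 3. The upper and lower bounds meet at 3, so that is the treewidth.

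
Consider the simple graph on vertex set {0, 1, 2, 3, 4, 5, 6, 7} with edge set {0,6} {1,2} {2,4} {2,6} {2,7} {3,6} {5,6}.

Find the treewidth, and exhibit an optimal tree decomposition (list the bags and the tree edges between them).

Each bag holds 2 vertices, so the decomposition has width 1, which upper-bounds the treewidth. Any graph with an edge has treewidth ≥ 1, and G has the edge 2–4. Hence tw(G) = 1 exactly.

Treewidth 1.
One such decomposition:
Bags: B1 = {2, 4}  B2 = {2, 6}  B3 = {5, 6}  B4 = {1, 2}  B5 = {3, 6}  B6 = {0, 6}  B7 = {2, 7}
Tree: B1–B2, B2–B3, B1–B4, B2–B5, B3–B6, B2–B7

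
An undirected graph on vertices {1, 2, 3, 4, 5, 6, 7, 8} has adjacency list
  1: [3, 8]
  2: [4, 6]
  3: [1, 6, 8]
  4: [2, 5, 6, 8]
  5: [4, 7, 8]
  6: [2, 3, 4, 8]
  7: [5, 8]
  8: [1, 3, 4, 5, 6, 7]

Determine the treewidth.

A width-2 tree decomposition is:
Bags: B1 = {4, 6, 8}  B2 = {2, 4, 6}  B3 = {3, 6, 8}  B4 = {1, 3, 8}  B5 = {4, 5, 8}  B6 = {5, 7, 8}
Tree: B1–B2, B1–B3, B3–B4, B1–B5, B5–B6
Each bag holds 3 vertices, so the decomposition has width 2, which upper-bounds the treewidth. On the other hand G contains the 3-clique {1, 3, 8}. A clique must lie in a single bag of any decomposition, so no decomposition can have width below 2. Combining the bounds, tw(G) = 2.

2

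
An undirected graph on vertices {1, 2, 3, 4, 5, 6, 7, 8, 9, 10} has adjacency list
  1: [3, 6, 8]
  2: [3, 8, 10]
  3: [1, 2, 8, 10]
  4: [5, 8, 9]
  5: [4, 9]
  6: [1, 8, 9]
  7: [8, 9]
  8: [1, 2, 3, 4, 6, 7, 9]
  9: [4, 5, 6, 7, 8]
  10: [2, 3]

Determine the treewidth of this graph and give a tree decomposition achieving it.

Each bag holds 3 vertices, so the decomposition has width 2, which upper-bounds the treewidth. Conversely, {1, 3, 8} is a clique of size 3, and the vertices of any clique must share a bag in every tree decomposition; so some bag has ≥ 3 vertices and tw(G) ≥ 2. Combining the bounds, tw(G) = 2.

Treewidth 2.
One optimal decomposition is:
Bags: B1 = {2, 3, 8}  B2 = {1, 3, 8}  B3 = {2, 3, 10}  B4 = {1, 6, 8}  B5 = {6, 8, 9}  B6 = {4, 8, 9}  B7 = {7, 8, 9}  B8 = {4, 5, 9}
Tree: B1–B2, B1–B3, B2–B4, B4–B5, B5–B6, B5–B7, B6–B8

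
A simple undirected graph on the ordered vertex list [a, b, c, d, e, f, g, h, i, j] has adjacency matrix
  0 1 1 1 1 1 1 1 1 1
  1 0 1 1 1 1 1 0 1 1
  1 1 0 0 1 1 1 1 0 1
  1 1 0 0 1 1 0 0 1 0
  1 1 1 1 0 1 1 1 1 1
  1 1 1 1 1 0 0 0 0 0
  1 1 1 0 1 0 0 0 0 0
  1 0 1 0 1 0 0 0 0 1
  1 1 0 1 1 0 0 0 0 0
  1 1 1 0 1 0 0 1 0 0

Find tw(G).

A width-4 tree decomposition is:
Bags: B1 = {a, b, c, e, f}  B2 = {a, b, d, e, f}  B3 = {a, b, c, e, g}  B4 = {a, b, c, e, j}  B5 = {a, c, e, h, j}  B6 = {a, b, d, e, i}
Tree: B1–B2, B1–B3, B1–B4, B4–B5, B2–B6
Each bag holds 5 vertices, so the decomposition has width 4, which upper-bounds the treewidth. For the lower bound, the 5 vertices {a, c, e, h, j} are pairwise adjacent, and any tree decomposition puts a clique entirely inside one bag — forcing width ≥ 4. Therefore the treewidth is 4.

4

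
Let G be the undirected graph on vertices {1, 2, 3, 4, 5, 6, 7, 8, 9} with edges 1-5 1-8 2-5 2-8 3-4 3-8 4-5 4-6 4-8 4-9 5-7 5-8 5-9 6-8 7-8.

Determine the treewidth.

A width-2 tree decomposition is:
Bags: B1 = {4, 5, 8}  B2 = {4, 6, 8}  B3 = {2, 5, 8}  B4 = {1, 5, 8}  B5 = {3, 4, 8}  B6 = {4, 5, 9}  B7 = {5, 7, 8}
Tree: B1–B2, B1–B3, B1–B4, B1–B5, B1–B6, B4–B7
The largest bag has 3 vertices, giving width 2; this decomposition certifies tw(G) ≤ 2. On the other hand G contains the 3-clique {3, 4, 8}. A clique must lie in a single bag of any decomposition, so no decomposition can have width below 2. Therefore the treewidth is 2.

2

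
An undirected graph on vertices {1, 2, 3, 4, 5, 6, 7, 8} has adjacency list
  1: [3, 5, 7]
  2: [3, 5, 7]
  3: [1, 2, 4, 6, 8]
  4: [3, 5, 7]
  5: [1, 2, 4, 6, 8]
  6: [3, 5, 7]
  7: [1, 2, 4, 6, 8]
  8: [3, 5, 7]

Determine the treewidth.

A width-3 tree decomposition is:
Bags: B1 = {3, 5, 7, 8}  B2 = {2, 3, 5, 7}  B3 = {1, 3, 5, 7}  B4 = {3, 5, 6, 7}  B5 = {3, 4, 5, 7}
Tree: B1–B2, B2–B3, B3–B4, B4–B5
Each bag holds 4 vertices, so the decomposition has width 3, which upper-bounds the treewidth. For the lower bound: the 4 vertex sets {5,8}, {2,7}, {3}, {1} are disjoint, each induces a connected subgraph, and every pair is joined by at least one edge of G. Contracting each set to a single vertex therefore yields K_{4} as a minor, and since treewidth is minor-monotone, tw(G) ≥ tw(K_{4}) = 3. Combining the bounds, tw(G) = 3.

3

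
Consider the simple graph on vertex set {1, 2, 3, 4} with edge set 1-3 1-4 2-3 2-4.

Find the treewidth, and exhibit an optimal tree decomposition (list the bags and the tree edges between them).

Treewidth 2.
One such decomposition:
Bags: B1 = {1, 2, 3}  B2 = {1, 2, 4}
Tree: B1–B2

The largest bag has 3 vertices, giving width 2; this decomposition certifies tw(G) ≤ 2. The edges 2–3–1–4–2 form a cycle, so G is not a tree and its treewidth is at least 2. Hence tw(G) = 2 exactly.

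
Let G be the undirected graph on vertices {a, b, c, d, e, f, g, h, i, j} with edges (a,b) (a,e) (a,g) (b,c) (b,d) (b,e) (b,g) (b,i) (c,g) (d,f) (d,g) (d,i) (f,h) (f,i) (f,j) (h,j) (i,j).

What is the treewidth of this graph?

2

A width-2 tree decomposition is:
Bags: B1 = {b, d, i}  B2 = {d, f, i}  B3 = {f, i, j}  B4 = {f, h, j}  B5 = {b, d, g}  B6 = {b, c, g}  B7 = {a, b, g}  B8 = {a, b, e}
Tree: B1–B2, B2–B3, B3–B4, B1–B5, B5–B6, B6–B7, B7–B8
Each bag holds 3 vertices, so the decomposition has width 2, which upper-bounds the treewidth. On the other hand G contains the 3-clique {f, h, j}. A clique must lie in a single bag of any decomposition, so no decomposition can have width below 2. Therefore the treewidth is 2.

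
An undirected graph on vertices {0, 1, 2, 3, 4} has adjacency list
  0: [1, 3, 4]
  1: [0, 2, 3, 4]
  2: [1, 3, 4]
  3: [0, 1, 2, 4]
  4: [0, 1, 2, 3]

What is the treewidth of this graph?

A width-3 tree decomposition is:
Bags: B1 = {1, 2, 3, 4}  B2 = {0, 1, 3, 4}
Tree: B1–B2
Each bag holds 4 vertices, so the decomposition has width 3, which upper-bounds the treewidth. Conversely, {0, 1, 3, 4} is a clique of size 4, and the vertices of any clique must share a bag in every tree decomposition; so some bag has ≥ 4 vertices and tw(G) ≥ 3. The upper and lower bounds meet at 3, so that is the treewidth.

3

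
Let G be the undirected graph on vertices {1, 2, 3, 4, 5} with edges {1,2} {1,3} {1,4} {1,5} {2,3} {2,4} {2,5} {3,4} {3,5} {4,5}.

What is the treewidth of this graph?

A width-4 tree decomposition is:
Bags: B1 = {1, 2, 3, 4, 5}
Tree: (single bag)
With just one bag of size 5, the width is 5 − 1 = 4, so tw(G) ≤ 4. On the other hand G contains the 5-clique {1, 2, 3, 4, 5}. A clique must lie in a single bag of any decomposition, so no decomposition can have width below 4. The upper and lower bounds meet at 4, so that is the treewidth.

4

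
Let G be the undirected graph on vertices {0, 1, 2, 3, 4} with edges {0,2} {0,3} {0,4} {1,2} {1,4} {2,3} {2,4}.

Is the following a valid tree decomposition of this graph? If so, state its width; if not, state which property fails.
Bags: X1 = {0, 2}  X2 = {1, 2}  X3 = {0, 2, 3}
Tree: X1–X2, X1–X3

No — vertex 4 appears in no bag.

A tree decomposition must satisfy three properties: every vertex lies in some bag; for every edge, both endpoints lie together in some bag; and for every vertex, the bags containing it form a connected subtree. Here vertex 4 appears in no bag, so the decomposition is invalid.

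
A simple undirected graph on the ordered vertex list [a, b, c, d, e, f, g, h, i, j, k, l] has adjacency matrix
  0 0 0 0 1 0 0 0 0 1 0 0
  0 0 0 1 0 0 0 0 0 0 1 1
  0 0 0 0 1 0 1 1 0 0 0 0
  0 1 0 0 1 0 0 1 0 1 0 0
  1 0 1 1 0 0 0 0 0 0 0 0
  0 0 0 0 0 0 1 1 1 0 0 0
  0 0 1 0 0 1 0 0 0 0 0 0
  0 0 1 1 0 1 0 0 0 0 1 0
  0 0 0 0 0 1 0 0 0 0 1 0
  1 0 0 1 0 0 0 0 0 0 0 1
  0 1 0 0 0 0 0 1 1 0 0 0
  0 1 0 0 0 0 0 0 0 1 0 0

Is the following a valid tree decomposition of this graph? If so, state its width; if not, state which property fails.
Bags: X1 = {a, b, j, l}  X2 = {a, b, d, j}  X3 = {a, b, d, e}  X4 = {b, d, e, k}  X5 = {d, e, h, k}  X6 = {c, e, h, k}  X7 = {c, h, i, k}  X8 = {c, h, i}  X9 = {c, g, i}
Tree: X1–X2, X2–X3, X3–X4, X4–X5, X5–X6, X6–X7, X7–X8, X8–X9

No — vertex f appears in no bag.

A tree decomposition must satisfy three properties: every vertex lies in some bag; for every edge, both endpoints lie together in some bag; and for every vertex, the bags containing it form a connected subtree. Here vertex f appears in no bag, so the decomposition is invalid.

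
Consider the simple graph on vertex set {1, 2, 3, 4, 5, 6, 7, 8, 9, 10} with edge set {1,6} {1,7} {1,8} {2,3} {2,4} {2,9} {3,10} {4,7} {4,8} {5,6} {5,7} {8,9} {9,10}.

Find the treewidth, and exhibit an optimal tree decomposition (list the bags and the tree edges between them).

Every bag has size at most 3, so the width is 3 − 1 = 2 and tw(G) ≤ 2. The edges 3–10–9–2–3 form a cycle, so G is not a tree and its treewidth is at least 2. Therefore the treewidth is 2.

Treewidth 2.
One optimal decomposition is:
Bags: B1 = {2, 3, 10}  B2 = {2, 9, 10}  B3 = {2, 4, 9}  B4 = {4, 8, 9}  B5 = {4, 7, 8}  B6 = {1, 7, 8}  B7 = {1, 5, 7}  B8 = {1, 5, 6}
Tree: B1–B2, B2–B3, B3–B4, B4–B5, B5–B6, B6–B7, B7–B8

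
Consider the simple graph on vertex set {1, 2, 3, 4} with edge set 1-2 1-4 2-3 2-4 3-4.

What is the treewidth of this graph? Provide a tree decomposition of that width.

The largest bag has 3 vertices, giving width 2; this decomposition certifies tw(G) ≤ 2. On the other hand G contains the 3-clique {1, 2, 4}. A clique must lie in a single bag of any decomposition, so no decomposition can have width below 2. Therefore the treewidth is 2.

Treewidth 2.
One such decomposition:
Bags: B1 = {2, 3, 4}  B2 = {1, 2, 4}
Tree: B1–B2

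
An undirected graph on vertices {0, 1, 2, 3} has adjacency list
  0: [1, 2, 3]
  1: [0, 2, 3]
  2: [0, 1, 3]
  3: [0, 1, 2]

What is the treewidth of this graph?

3

A width-3 tree decomposition is:
Bags: B1 = {0, 1, 2, 3}
Tree: (single bag)
A single bag containing all 4 vertices is trivially a valid decomposition of width 3. Conversely, {0, 1, 2, 3} is a clique of size 4, and the vertices of any clique must share a bag in every tree decomposition; so some bag has ≥ 4 vertices and tw(G) ≥ 3. Therefore the treewidth is 3.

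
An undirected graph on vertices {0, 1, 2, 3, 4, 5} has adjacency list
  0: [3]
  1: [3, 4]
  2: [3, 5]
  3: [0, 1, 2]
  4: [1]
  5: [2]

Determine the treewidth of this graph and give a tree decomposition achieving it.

Treewidth 1.
One such decomposition:
Bags: B1 = {2, 3}  B2 = {1, 3}  B3 = {2, 5}  B4 = {1, 4}  B5 = {0, 3}
Tree: B1–B2, B1–B3, B2–B4, B1–B5

Each bag holds 2 vertices, so the decomposition has width 1, which upper-bounds the treewidth. G has an edge, so its treewidth is at least 1. Hence tw(G) = 1 exactly.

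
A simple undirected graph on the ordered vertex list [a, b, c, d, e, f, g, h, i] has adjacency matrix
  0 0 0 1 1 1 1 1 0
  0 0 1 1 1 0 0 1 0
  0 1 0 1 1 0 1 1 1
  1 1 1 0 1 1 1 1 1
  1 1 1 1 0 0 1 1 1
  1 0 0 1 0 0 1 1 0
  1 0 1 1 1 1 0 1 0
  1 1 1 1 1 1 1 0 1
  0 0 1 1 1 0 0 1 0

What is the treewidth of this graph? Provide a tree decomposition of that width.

Every bag has size at most 5, so the width is 5 − 1 = 4 and tw(G) ≤ 4. For the lower bound, the 5 vertices {c, d, e, g, h} are pairwise adjacent, and any tree decomposition puts a clique entirely inside one bag — forcing width ≥ 4. Therefore the treewidth is 4.

Treewidth 4.
One optimal decomposition is:
Bags: B1 = {c, d, e, h, i}  B2 = {b, c, d, e, h}  B3 = {c, d, e, g, h}  B4 = {a, d, e, g, h}  B5 = {a, d, f, g, h}
Tree: B1–B2, B1–B3, B3–B4, B4–B5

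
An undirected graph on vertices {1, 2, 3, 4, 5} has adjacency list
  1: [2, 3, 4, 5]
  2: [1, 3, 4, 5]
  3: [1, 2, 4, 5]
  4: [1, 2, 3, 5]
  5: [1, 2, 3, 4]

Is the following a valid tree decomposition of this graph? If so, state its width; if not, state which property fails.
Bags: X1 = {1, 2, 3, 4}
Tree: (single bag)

No — vertex 5 appears in no bag.

A tree decomposition must satisfy three properties: every vertex lies in some bag; for every edge, both endpoints lie together in some bag; and for every vertex, the bags containing it form a connected subtree. Here vertex 5 appears in no bag, so the decomposition is invalid.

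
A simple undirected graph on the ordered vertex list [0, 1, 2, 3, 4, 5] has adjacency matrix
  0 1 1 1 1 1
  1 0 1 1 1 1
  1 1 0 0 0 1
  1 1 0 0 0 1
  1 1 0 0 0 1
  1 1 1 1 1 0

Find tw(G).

A width-3 tree decomposition is:
Bags: B1 = {0, 1, 2, 5}  B2 = {0, 1, 3, 5}  B3 = {0, 1, 4, 5}
Tree: B1–B2, B1–B3
Each bag holds 4 vertices, so the decomposition has width 3, which upper-bounds the treewidth. On the other hand G contains the 4-clique {0, 1, 2, 5}. A clique must lie in a single bag of any decomposition, so no decomposition can have width below 3. Combining the bounds, tw(G) = 3.

3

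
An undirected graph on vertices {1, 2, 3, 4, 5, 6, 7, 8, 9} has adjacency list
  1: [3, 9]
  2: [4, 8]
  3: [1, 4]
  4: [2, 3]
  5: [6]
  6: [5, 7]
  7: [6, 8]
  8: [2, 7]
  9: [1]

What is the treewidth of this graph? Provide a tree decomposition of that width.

Treewidth 1.
One such decomposition:
Bags: B1 = {5, 6}  B2 = {6, 7}  B3 = {7, 8}  B4 = {2, 8}  B5 = {2, 4}  B6 = {3, 4}  B7 = {1, 3}  B8 = {1, 9}
Tree: B1–B2, B2–B3, B3–B4, B4–B5, B5–B6, B6–B7, B7–B8

Each bag holds 2 vertices, so the decomposition has width 1, which upper-bounds the treewidth. G has an edge, so its treewidth is at least 1. Hence tw(G) = 1 exactly.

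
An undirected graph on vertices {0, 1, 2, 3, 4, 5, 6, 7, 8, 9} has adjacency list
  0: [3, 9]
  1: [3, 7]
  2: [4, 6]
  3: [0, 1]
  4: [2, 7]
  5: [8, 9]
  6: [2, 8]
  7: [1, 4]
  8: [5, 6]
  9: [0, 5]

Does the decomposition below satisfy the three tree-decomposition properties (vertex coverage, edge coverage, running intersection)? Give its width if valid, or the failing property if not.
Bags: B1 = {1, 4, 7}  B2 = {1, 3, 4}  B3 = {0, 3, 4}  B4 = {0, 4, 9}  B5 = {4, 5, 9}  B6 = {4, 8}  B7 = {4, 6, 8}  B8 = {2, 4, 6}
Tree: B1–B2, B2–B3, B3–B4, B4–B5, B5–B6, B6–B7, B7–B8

No — edge (5,8) lies in no bag.

A tree decomposition must satisfy three properties: every vertex lies in some bag; for every edge, both endpoints lie together in some bag; and for every vertex, the bags containing it form a connected subtree. Here edge (5,8) lies in no bag, so the decomposition is invalid.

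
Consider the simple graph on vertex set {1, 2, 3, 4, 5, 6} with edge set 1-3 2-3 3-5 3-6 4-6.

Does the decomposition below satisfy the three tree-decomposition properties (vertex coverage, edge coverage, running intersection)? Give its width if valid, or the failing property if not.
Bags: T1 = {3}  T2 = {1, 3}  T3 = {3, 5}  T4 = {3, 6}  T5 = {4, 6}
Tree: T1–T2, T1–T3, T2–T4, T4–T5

No — vertex 2 appears in no bag.

A tree decomposition must satisfy three properties: every vertex lies in some bag; for every edge, both endpoints lie together in some bag; and for every vertex, the bags containing it form a connected subtree. Here vertex 2 appears in no bag, so the decomposition is invalid.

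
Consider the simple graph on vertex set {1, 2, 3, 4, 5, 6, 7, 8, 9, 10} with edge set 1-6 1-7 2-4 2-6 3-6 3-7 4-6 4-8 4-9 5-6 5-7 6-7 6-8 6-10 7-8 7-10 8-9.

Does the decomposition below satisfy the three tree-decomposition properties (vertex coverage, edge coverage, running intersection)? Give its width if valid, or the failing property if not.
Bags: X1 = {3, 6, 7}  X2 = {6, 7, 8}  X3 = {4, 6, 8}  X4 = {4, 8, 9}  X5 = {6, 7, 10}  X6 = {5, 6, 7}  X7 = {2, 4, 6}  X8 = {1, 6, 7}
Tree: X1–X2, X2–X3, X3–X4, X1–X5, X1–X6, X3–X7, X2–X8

Yes; width 2.

Every vertex of G appears in some bag (union = {1, 2, 3, 4, 5, 6, 7, 8, 9, 10}); every edge is covered by a bag; and for each vertex v the set of bags containing v is connected in the bag tree. The decomposition is therefore valid. The largest bag has 3 vertices, so the width is 2.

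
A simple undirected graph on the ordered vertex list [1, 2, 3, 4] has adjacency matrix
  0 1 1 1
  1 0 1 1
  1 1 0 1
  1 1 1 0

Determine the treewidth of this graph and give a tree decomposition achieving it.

Treewidth 3.
One such decomposition:
Bags: B1 = {1, 2, 3, 4}
Tree: (single bag)

A single bag containing all 4 vertices is trivially a valid decomposition of width 3. On the other hand G contains the 4-clique {1, 2, 3, 4}. A clique must lie in a single bag of any decomposition, so no decomposition can have width below 3. Combining the bounds, tw(G) = 3.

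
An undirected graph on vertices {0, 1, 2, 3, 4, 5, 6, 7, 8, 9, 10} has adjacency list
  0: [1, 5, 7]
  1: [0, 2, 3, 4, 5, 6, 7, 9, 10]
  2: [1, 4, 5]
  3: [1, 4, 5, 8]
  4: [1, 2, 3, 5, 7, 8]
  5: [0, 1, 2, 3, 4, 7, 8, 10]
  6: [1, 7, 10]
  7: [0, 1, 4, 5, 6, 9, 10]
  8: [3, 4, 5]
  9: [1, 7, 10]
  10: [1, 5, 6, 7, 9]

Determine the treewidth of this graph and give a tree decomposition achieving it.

Each bag holds 4 vertices, so the decomposition has width 3, which upper-bounds the treewidth. For the lower bound, the 4 vertices {3, 4, 5, 8} are pairwise adjacent, and any tree decomposition puts a clique entirely inside one bag — forcing width ≥ 3. Therefore the treewidth is 3.

Treewidth 3.
One such decomposition:
Bags: B1 = {1, 4, 5, 7}  B2 = {0, 1, 5, 7}  B3 = {1, 2, 4, 5}  B4 = {1, 5, 7, 10}  B5 = {1, 7, 9, 10}  B6 = {1, 3, 4, 5}  B7 = {1, 6, 7, 10}  B8 = {3, 4, 5, 8}
Tree: B1–B2, B1–B3, B2–B4, B4–B5, B3–B6, B5–B7, B6–B8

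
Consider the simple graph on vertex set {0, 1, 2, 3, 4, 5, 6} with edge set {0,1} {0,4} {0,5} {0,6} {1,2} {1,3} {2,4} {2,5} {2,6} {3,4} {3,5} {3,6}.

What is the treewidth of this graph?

3

A width-3 tree decomposition is:
Bags: B1 = {0, 2, 3, 4}  B2 = {0, 2, 3, 6}  B3 = {0, 1, 2, 3}  B4 = {0, 2, 3, 5}
Tree: B1–B2, B2–B3, B3–B4
Every bag has size at most 4, so the width is 4 − 1 = 3 and tw(G) ≤ 3. For the lower bound: the 4 vertex sets {0,4}, {2,6}, {3}, {1} are disjoint, each induces a connected subgraph, and every pair is joined by at least one edge of G. Contracting each set to a single vertex therefore yields K_{4} as a minor, and since treewidth is minor-monotone, tw(G) ≥ tw(K_{4}) = 3. Combining the bounds, tw(G) = 3.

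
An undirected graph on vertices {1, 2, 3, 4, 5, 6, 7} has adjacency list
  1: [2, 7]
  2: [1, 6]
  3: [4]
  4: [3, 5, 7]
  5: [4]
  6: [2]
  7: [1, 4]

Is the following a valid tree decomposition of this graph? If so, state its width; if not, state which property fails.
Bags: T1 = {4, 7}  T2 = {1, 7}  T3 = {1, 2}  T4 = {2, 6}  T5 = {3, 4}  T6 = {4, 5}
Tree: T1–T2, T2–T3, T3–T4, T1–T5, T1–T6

Yes; width 1.

Vertex coverage: the bags together contain {1, 2, 3, 4, 5, 6, 7}, the full vertex set. Edge coverage: each edge of G has both endpoints in at least one bag. Running intersection: for every vertex, the bags containing it form a connected subtree. All three properties hold, so this is a valid tree decomposition of width max|bag| − 1 = 1, and hence tw(G) ≤ 1.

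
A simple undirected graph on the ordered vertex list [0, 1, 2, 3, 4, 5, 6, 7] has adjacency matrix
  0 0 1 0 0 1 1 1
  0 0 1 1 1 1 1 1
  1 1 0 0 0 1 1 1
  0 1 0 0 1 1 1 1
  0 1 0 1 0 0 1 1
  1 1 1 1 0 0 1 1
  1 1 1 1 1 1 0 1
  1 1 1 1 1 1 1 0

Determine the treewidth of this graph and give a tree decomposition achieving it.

Treewidth 4.
One such decomposition:
Bags: B1 = {1, 2, 5, 6, 7}  B2 = {1, 3, 5, 6, 7}  B3 = {0, 2, 5, 6, 7}  B4 = {1, 3, 4, 6, 7}
Tree: B1–B2, B1–B3, B2–B4

Every bag has size at most 5, so the width is 5 − 1 = 4 and tw(G) ≤ 4. For the lower bound, the 5 vertices {0, 2, 5, 6, 7} are pairwise adjacent, and any tree decomposition puts a clique entirely inside one bag — forcing width ≥ 4. Therefore the treewidth is 4.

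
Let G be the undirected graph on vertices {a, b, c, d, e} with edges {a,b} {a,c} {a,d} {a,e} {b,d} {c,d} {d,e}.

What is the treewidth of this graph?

A width-2 tree decomposition is:
Bags: B1 = {a, d, e}  B2 = {a, b, d}  B3 = {a, c, d}
Tree: B1–B2, B2–B3
The largest bag has 3 vertices, giving width 2; this decomposition certifies tw(G) ≤ 2. On the other hand G contains the 3-clique {a, d, e}. A clique must lie in a single bag of any decomposition, so no decomposition can have width below 2. Therefore the treewidth is 2.

2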